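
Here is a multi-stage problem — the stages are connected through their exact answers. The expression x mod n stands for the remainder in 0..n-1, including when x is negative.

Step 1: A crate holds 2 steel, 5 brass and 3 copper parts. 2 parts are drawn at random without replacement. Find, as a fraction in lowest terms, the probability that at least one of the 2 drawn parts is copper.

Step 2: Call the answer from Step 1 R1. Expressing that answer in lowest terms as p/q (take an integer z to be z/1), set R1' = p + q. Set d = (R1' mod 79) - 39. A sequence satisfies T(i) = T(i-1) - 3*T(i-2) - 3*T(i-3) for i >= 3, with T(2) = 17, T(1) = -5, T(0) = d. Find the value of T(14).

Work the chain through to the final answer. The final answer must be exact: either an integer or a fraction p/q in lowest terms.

212657

Step 1: total draws C(10,2) = 45; complement C(7,2) = 21; favorable 45 - 21 = 24; P = 8/15; answer 8/15
Step 2: R1 = 8/15; threaded value p + q = 23; d = -16; T(3) = 1*(17) - 3*(-5) - 3*(-16) = 80; iterating: T(3)=80, T(4)=44, T(5)=-247, T(6)=-619, T(7)=-10, T(8)=2588, T(9)=4475, T(10)=-3259, T(11)=-24448, T(12)=-28096, T(13)=55025, T(14)=212657; answer 212657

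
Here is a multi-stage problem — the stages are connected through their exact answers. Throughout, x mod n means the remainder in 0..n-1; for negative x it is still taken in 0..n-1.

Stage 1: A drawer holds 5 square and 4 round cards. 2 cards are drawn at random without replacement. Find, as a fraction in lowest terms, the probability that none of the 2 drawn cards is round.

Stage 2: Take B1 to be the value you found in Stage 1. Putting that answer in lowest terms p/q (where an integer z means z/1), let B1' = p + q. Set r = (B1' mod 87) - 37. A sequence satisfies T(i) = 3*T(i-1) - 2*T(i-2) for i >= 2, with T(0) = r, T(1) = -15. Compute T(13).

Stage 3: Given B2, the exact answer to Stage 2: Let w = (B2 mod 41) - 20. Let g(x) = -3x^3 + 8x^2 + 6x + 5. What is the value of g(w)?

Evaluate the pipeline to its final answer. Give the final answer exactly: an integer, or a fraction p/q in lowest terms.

-10139

Stage 1: total draws C(9,2) = 36; favorable C(5,2) = 10; P = 5/18; answer 5/18
Stage 2: B1 = 5/18; threaded value p + q = 23; r = -14; T(2) = 3*(-15) - 2*(-14) = -17; iterating: T(2)=-17, T(3)=-21, T(4)=-29, T(5)=-45, T(6)=-77, T(7)=-141, T(8)=-269, T(9)=-525, T(10)=-1037, T(11)=-2061, T(12)=-4109, T(13)=-8205; answer -8205
Stage 3: B2 = -8205; w = 16; -3*(16)^3 + 8*(16)^2 + 6*(16)^1 + 5 = (-12288) + (2048) + (96) + (5) = -10139; answer -10139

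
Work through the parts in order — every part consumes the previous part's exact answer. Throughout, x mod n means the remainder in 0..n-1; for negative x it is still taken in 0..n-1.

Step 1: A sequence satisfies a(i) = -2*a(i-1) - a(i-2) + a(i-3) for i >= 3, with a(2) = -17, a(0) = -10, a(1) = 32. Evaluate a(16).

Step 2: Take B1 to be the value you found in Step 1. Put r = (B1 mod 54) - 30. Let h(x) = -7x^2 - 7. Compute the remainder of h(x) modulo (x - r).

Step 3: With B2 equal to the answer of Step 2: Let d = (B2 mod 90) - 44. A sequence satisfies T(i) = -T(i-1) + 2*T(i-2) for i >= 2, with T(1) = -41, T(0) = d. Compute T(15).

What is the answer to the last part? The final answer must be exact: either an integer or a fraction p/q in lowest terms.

-404155

Step 1: a(3) = -2*(-17) - 1*(32) + 1*(-10) = -8; iterating: a(3)=-8, a(4)=65, a(5)=-139, a(6)=205, a(7)=-206, a(8)=68, a(9)=275, a(10)=-824, a(11)=1441, a(12)=-1783, a(13)=1301, a(14)=622, a(15)=-4328, a(16)=9335; answer 9335
Step 2: B1 = 9335; r = 17; remainder = value at the root: -7*(17)^2 - 7 = (-2023) + (-7) = -2030; answer -2030
Step 3: B2 = -2030; d = -4; T(2) = -1*(-41) + 2*(-4) = 33; iterating: T(2)=33, T(3)=-115, T(4)=181, T(5)=-411, T(6)=773, T(7)=-1595, T(8)=3141, T(9)=-6331, T(10)=12613, T(11)=-25275, T(12)=50501, T(13)=-101051, T(14)=202053, T(15)=-404155; answer -404155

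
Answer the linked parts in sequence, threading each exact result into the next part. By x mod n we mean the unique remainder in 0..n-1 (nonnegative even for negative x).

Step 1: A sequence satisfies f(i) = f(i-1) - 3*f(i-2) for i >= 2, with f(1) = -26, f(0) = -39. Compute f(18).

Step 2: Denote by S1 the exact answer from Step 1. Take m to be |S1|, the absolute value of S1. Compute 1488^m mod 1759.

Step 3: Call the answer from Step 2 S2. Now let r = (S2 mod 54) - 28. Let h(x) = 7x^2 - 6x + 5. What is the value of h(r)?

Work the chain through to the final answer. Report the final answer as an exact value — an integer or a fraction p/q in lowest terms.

1461

Step 1: f(2) = 1*(-26) - 3*(-39) = 91; iterating: f(2)=91, f(3)=169, f(4)=-104, f(5)=-611, f(6)=-299, f(7)=1534, f(8)=2431, f(9)=-2171, f(10)=-9464, f(11)=-2951, f(12)=25441, f(13)=34294, f(14)=-42029, f(15)=-144911, f(16)=-18824, f(17)=415909, f(18)=472381; answer 472381
Step 2: S1 = 472381; m = 472381; squarings mod 1759: 1488^1=1488, 1488^2=1322, 1488^4=997, 1488^8=174, 1488^16=373, 1488^32=168, 1488^64=80, 1488^128=1123, 1488^256=1685, 1488^512=199, 1488^1024=903, 1488^2048=992, 1488^4096=783, 1488^8192=957, 1488^16384=1169, 1488^32768=1577, 1488^65536=1462, 1488^131072=259, 1488^262144=239; 1488^472381 = 1488^1 * 1488^4 * 1488^8 * 1488^16 * 1488^32 * 1488^256 * 1488^1024 * 1488^4096 * 1488^8192 * 1488^65536 * 1488^131072 * 1488^262144 = 1418 (mod 1759); answer 1418
Step 3: S2 = 1418; r = -14; 7*(-14)^2 - 6*(-14)^1 + 5 = (1372) + (84) + (5) = 1461; answer 1461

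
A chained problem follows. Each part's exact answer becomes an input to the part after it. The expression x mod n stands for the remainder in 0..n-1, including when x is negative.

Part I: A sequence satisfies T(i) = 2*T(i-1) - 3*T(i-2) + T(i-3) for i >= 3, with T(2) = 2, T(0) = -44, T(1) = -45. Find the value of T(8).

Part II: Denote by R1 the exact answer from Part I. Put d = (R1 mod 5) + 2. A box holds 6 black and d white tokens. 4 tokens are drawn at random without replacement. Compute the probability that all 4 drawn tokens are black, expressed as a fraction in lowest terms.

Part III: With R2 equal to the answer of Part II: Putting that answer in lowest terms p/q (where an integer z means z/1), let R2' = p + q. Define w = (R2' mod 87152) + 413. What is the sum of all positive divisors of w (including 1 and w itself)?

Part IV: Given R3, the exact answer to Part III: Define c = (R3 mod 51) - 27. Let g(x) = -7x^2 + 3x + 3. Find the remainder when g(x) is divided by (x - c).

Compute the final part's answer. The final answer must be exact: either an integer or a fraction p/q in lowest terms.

-969

Part I: T(3) = 2*(2) - 3*(-45) + 1*(-44) = 95; iterating: T(3)=95, T(4)=139, T(5)=-5, T(6)=-332, T(7)=-510, T(8)=-29; answer -29
Part II: R1 = -29; d = 3; total draws C(9,4) = 126; favorable C(6,4) = 15; P = 5/42; answer 5/42
Part III: R2 = 5/42; threaded value p + q = 47; w = 460; 460 = 2^2 * 5 * 23; sigma = (1 + 2 + 4) * (1 + 5) * (1 + 23) = 7 * 6 * 24 = 1008; answer 1008
Part IV: R3 = 1008; c = 12; remainder = value at the root: -7*(12)^2 + 3*(12)^1 + 3 = (-1008) + (36) + (3) = -969; answer -969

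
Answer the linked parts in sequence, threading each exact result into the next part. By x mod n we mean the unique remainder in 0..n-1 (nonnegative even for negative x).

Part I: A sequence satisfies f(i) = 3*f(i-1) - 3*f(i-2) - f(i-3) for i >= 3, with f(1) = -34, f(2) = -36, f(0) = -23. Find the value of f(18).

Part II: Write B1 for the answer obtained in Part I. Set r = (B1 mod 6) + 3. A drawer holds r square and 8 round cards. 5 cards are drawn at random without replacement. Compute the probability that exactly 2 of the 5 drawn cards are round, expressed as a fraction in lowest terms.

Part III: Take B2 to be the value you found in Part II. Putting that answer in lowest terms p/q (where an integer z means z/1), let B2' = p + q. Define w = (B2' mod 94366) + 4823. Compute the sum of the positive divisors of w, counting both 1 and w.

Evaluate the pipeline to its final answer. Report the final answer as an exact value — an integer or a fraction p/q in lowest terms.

10478

Part I: f(3) = 3*(-36) - 3*(-34) - 1*(-23) = 17; iterating: f(3)=17, f(4)=193, f(5)=564, f(6)=1096, f(7)=1403, f(8)=357, f(9)=-4234, f(10)=-15176, f(11)=-33183, f(12)=-49787, f(13)=-34636, f(14)=78636, f(15)=389603, f(16)=967537, f(17)=1655166, f(18)=1673284; answer 1673284
Part II: B1 = 1673284; r = 7; total draws C(15,5) = 3003; favorable C(8,2)*C(7,3) = 980; P = 140/429; answer 140/429
Part III: B2 = 140/429; threaded value p + q = 569; w = 5392; 5392 = 2^4 * 337; sigma = (1 + 2 + 4 + 8 + 16) * (1 + 337) = 31 * 338 = 10478; answer 10478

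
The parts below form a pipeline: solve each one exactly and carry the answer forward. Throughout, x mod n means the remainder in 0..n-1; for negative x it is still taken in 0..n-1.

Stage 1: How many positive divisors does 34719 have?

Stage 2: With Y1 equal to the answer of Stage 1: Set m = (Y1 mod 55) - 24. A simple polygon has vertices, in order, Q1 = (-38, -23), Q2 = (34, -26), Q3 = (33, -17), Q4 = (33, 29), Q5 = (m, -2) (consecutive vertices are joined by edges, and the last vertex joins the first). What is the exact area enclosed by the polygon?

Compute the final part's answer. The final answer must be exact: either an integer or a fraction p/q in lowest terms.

Stage 1: 34719 = 3 * 71 * 163; number of divisors = (1+1) * (1+1) * (1+1) = 8; answer 8
Stage 2: Y1 = 8; m = -16; cross terms: (-38*-26 - 34*-23)=1770, (34*-17 - 33*-26)=280, (33*29 - 33*-17)=1518, (33*-2 - -16*29)=398, (-16*-23 - -38*-2)=292; twice the area = |4258| = 4258; area = 2129; answer 2129

2129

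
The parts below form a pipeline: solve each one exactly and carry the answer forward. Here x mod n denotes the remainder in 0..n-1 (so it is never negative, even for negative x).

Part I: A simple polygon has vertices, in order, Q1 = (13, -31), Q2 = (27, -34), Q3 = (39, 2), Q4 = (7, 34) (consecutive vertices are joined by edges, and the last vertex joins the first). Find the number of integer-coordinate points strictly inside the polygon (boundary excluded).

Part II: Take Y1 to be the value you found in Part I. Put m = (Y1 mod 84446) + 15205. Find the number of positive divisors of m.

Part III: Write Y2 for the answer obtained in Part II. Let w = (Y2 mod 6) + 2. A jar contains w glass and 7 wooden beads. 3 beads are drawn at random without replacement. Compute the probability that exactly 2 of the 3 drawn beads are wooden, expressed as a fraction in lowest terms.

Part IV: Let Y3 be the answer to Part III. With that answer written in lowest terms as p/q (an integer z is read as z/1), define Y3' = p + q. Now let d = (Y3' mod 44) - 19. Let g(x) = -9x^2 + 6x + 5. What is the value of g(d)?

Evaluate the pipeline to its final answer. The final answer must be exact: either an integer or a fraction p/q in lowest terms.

Part I: cross terms: (13*-34 - 27*-31)=395, (27*2 - 39*-34)=1380, (39*34 - 7*2)=1312, (7*-31 - 13*34)=-659; twice the area = |2428| = 2428; area = 1214; boundary points = 1 + 12 + 32 + 1 = 46; strictly interior points = area - boundary/2 + 1 = 1192; answer 1192
Part II: Y1 = 1192; m = 16397; 16397 = 19 * 863; number of divisors = (1+1) * (1+1) = 4; answer 4
Part III: Y2 = 4; w = 6; total draws C(13,3) = 286; favorable C(7,2)*C(6,1) = 126; P = 63/143; answer 63/143
Part IV: Y3 = 63/143; threaded value p + q = 206; d = 11; -9*(11)^2 + 6*(11)^1 + 5 = (-1089) + (66) + (5) = -1018; answer -1018

-1018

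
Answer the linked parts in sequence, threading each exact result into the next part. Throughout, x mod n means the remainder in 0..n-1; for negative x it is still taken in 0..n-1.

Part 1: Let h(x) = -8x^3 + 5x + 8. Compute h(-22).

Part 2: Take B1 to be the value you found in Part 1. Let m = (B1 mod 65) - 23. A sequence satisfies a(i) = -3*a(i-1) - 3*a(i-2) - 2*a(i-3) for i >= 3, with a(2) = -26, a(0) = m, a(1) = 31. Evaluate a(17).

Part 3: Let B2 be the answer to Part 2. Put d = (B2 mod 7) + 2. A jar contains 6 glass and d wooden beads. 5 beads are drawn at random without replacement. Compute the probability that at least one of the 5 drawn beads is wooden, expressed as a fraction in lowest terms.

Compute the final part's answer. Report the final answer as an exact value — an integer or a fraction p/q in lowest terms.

Part 1: -8*(-22)^3 + 5*(-22)^1 + 8 = (85184) + (-110) + (8) = 85082; answer 85082
Part 2: B1 = 85082; m = 39; a(3) = -3*(-26) - 3*(31) - 2*(39) = -93; iterating: a(3)=-93, a(4)=295, a(5)=-554, a(6)=963, a(7)=-1817, a(8)=3670, a(9)=-7485, a(10)=15079, a(11)=-30122, a(12)=60099, a(13)=-120089, a(14)=240214, a(15)=-480573, a(16)=961255, a(17)=-1922474; answer -1922474
Part 3: B2 = -1922474; d = 8; total draws C(14,5) = 2002; complement C(6,5) = 6; favorable 2002 - 6 = 1996; P = 998/1001; answer 998/1001

998/1001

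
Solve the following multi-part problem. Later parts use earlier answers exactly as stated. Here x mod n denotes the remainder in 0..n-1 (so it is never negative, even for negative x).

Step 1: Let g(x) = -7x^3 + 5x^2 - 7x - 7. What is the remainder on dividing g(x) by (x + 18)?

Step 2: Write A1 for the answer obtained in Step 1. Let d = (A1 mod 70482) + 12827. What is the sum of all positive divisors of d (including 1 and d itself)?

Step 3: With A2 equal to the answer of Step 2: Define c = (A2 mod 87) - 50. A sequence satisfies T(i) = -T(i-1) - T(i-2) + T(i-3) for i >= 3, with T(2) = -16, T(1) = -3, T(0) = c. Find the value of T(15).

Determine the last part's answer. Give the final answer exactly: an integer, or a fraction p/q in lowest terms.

Step 1: remainder = value at the root: -7*(-18)^3 + 5*(-18)^2 - 7*(-18)^1 - 7 = (40824) + (1620) + (126) + (-7) = 42563; answer 42563
Step 2: A1 = 42563; d = 55390; 55390 = 2 * 5 * 29 * 191; sigma = (1 + 2) * (1 + 5) * (1 + 29) * (1 + 191) = 3 * 6 * 30 * 192 = 103680; answer 103680
Step 3: A2 = 103680; c = 13; T(3) = -1*(-16) - 1*(-3) + 1*(13) = 32; iterating: T(3)=32, T(4)=-19, T(5)=-29, T(6)=80, T(7)=-70, T(8)=-39, T(9)=189, T(10)=-220, T(11)=-8, T(12)=417, T(13)=-629, T(14)=204, T(15)=842; answer 842

842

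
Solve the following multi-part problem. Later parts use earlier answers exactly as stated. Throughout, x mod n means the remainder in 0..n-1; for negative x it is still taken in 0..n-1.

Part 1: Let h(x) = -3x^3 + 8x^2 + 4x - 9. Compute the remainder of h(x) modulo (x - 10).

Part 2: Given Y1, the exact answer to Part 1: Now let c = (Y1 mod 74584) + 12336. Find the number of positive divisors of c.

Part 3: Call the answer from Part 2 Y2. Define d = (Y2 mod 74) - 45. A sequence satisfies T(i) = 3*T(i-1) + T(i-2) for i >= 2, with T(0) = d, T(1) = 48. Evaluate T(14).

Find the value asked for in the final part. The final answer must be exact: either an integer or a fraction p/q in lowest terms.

178304861

Part 1: remainder = value at the root: -3*(10)^3 + 8*(10)^2 + 4*(10)^1 - 9 = (-3000) + (800) + (40) + (-9) = -2169; answer -2169
Part 2: Y1 = -2169; c = 84751; 84751 is prime, so its only divisors are 1 and 84751; count = 2; answer 2
Part 3: Y2 = 2; d = -43; T(2) = 3*(48) + 1*(-43) = 101; iterating: T(2)=101, T(3)=351, T(4)=1154, T(5)=3813, T(6)=12593, T(7)=41592, T(8)=137369, T(9)=453699, T(10)=1498466, T(11)=4949097, T(12)=16345757, T(13)=53986368, T(14)=178304861; answer 178304861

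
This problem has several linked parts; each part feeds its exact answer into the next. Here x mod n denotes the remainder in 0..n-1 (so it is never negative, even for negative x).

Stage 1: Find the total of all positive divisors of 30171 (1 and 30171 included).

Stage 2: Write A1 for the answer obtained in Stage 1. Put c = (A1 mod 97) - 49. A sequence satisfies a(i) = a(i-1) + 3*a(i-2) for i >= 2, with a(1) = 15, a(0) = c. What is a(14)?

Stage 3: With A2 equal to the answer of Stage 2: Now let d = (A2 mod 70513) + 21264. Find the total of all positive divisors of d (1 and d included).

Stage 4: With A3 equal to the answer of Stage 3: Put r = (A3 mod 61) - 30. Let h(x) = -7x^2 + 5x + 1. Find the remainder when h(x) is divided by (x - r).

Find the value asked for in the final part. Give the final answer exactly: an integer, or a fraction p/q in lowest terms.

-37

Stage 1: 30171 = 3 * 89 * 113; sigma = (1 + 3) * (1 + 89) * (1 + 113) = 4 * 90 * 114 = 41040; answer 41040
Stage 2: A1 = 41040; c = -40; a(2) = 1*(15) + 3*(-40) = -105; iterating: a(2)=-105, a(3)=-60, a(4)=-375, a(5)=-555, a(6)=-1680, a(7)=-3345, a(8)=-8385, a(9)=-18420, a(10)=-43575, a(11)=-98835, a(12)=-229560, a(13)=-526065, a(14)=-1214745; answer -1214745
Stage 3: A2 = -1214745; d = 75753; 75753 = 3^2 * 19 * 443; sigma = (1 + 3 + 9) * (1 + 19) * (1 + 443) = 13 * 20 * 444 = 115440; answer 115440
Stage 4: A3 = 115440; r = -2; remainder = value at the root: -7*(-2)^2 + 5*(-2)^1 + 1 = (-28) + (-10) + (1) = -37; answer -37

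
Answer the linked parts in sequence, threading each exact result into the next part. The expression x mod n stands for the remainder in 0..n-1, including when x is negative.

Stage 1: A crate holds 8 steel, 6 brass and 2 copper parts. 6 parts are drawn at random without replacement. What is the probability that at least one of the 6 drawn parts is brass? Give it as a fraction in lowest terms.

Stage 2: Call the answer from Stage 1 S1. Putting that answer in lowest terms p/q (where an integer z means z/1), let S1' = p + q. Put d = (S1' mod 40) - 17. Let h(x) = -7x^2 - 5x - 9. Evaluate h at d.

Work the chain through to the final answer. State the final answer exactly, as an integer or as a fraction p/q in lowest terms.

Stage 1: total draws C(16,6) = 8008; complement C(10,6) = 210; favorable 8008 - 210 = 7798; P = 557/572; answer 557/572
Stage 2: S1 = 557/572; threaded value p + q = 1129; d = -8; -7*(-8)^2 - 5*(-8)^1 - 9 = (-448) + (40) + (-9) = -417; answer -417

-417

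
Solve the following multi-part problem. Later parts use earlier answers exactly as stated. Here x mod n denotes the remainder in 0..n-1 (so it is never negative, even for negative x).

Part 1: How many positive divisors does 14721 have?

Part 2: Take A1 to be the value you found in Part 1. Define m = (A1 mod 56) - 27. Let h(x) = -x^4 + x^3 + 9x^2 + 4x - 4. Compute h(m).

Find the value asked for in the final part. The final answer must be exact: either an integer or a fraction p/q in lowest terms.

Part 1: 14721 = 3 * 7 * 701; number of divisors = (1+1) * (1+1) * (1+1) = 8; answer 8
Part 2: A1 = 8; m = -19; -1*(-19)^4 + 1*(-19)^3 + 9*(-19)^2 + 4*(-19)^1 - 4 = (-130321) + (-6859) + (3249) + (-76) + (-4) = -134011; answer -134011

-134011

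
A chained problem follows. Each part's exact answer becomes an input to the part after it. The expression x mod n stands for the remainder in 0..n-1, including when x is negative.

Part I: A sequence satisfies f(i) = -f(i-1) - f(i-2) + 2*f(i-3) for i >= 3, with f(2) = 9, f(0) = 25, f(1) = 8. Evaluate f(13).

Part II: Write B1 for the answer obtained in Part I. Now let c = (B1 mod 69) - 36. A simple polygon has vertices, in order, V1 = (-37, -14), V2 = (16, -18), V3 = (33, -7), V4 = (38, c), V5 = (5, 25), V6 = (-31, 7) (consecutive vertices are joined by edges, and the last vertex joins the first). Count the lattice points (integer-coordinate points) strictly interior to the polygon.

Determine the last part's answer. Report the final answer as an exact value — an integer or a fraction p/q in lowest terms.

2272

Part I: f(3) = -1*(9) - 1*(8) + 2*(25) = 33; iterating: f(3)=33, f(4)=-26, f(5)=11, f(6)=81, f(7)=-144, f(8)=85, f(9)=221, f(10)=-594, f(11)=543, f(12)=493, f(13)=-2224; answer -2224
Part II: B1 = -2224; c = 17; cross terms: (-37*-18 - 16*-14)=890, (16*-7 - 33*-18)=482, (33*17 - 38*-7)=827, (38*25 - 5*17)=865, (5*7 - -31*25)=810, (-31*-14 - -37*7)=693; twice the area = |4567| = 4567; area = 4567/2; boundary points = 1 + 1 + 1 + 1 + 18 + 3 = 25; strictly interior points = area - boundary/2 + 1 = 2272; answer 2272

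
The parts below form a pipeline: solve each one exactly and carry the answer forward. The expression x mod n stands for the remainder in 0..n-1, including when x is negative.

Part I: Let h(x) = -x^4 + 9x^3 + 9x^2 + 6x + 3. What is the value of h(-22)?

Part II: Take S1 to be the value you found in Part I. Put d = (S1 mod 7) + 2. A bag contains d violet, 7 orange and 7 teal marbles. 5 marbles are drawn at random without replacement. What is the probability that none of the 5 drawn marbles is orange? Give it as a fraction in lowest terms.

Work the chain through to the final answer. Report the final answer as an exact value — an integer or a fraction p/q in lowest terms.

Part I: -1*(-22)^4 + 9*(-22)^3 + 9*(-22)^2 + 6*(-22)^1 + 3 = (-234256) + (-95832) + (4356) + (-132) + (3) = -325861; answer -325861
Part II: S1 = -325861; d = 5; total draws C(19,5) = 11628; favorable C(12,5) = 792; P = 22/323; answer 22/323

22/323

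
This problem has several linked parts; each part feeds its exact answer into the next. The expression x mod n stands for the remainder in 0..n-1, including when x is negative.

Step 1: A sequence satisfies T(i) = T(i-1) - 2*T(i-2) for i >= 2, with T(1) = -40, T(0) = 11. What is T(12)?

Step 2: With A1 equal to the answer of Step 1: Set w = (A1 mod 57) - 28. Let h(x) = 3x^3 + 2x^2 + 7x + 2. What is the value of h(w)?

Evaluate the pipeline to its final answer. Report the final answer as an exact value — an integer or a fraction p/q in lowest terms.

Step 1: T(2) = 1*(-40) - 2*(11) = -62; iterating: T(2)=-62, T(3)=18, T(4)=142, T(5)=106, T(6)=-178, T(7)=-390, T(8)=-34, T(9)=746, T(10)=814, T(11)=-678, T(12)=-2306; answer -2306
Step 2: A1 = -2306; w = 3; 3*(3)^3 + 2*(3)^2 + 7*(3)^1 + 2 = (81) + (18) + (21) + (2) = 122; answer 122

122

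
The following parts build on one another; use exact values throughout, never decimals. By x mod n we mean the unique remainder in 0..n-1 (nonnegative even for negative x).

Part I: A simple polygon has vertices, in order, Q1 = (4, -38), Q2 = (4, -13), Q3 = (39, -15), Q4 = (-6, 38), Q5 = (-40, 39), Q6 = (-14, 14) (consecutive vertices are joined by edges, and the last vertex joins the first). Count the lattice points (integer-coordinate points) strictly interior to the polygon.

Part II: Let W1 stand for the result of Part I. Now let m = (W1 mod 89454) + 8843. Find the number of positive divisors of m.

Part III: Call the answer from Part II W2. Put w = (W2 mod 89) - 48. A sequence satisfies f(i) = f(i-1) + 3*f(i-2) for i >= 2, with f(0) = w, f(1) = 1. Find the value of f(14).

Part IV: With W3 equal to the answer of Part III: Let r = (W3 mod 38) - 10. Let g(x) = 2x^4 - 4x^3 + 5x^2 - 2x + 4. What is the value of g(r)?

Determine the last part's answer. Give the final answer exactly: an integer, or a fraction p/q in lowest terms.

Part I: cross terms: (4*-13 - 4*-38)=100, (4*-15 - 39*-13)=447, (39*38 - -6*-15)=1392, (-6*39 - -40*38)=1286, (-40*14 - -14*39)=-14, (-14*-38 - 4*14)=476; twice the area = |3687| = 3687; area = 3687/2; boundary points = 25 + 1 + 1 + 1 + 1 + 2 = 31; strictly interior points = area - boundary/2 + 1 = 1829; answer 1829
Part II: W1 = 1829; m = 10672; 10672 = 2^4 * 23 * 29; number of divisors = (4+1) * (1+1) * (1+1) = 20; answer 20
Part III: W2 = 20; w = -28; f(2) = 1*(1) + 3*(-28) = -83; iterating: f(2)=-83, f(3)=-80, f(4)=-329, f(5)=-569, f(6)=-1556, f(7)=-3263, f(8)=-7931, f(9)=-17720, f(10)=-41513, f(11)=-94673, f(12)=-219212, f(13)=-503231, f(14)=-1160867; answer -1160867
Part IV: W3 = -1160867; r = 23; 2*(23)^4 - 4*(23)^3 + 5*(23)^2 - 2*(23)^1 + 4 = (559682) + (-48668) + (2645) + (-46) + (4) = 513617; answer 513617

513617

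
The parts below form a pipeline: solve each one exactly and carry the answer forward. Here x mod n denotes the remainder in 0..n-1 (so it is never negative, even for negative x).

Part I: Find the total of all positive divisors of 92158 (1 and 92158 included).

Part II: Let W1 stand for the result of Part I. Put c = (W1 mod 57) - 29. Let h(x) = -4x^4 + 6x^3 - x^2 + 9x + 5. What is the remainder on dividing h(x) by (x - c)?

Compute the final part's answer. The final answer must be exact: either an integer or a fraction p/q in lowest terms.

-3315

Part I: 92158 = 2 * 11 * 59 * 71; sigma = (1 + 2) * (1 + 11) * (1 + 59) * (1 + 71) = 3 * 12 * 60 * 72 = 155520; answer 155520
Part II: W1 = 155520; c = -5; remainder = value at the root: -4*(-5)^4 + 6*(-5)^3 - 1*(-5)^2 + 9*(-5)^1 + 5 = (-2500) + (-750) + (-25) + (-45) + (5) = -3315; answer -3315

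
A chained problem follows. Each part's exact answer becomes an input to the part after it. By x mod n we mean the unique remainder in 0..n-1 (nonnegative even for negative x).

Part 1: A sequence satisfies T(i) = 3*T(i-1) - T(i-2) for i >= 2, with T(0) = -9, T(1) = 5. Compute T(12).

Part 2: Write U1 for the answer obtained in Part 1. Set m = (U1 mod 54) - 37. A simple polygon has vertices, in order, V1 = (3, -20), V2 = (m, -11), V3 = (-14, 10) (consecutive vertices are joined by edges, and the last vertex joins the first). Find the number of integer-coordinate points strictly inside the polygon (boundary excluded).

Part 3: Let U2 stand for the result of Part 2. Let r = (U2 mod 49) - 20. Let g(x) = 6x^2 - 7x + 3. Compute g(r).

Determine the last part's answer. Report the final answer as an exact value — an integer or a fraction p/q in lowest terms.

Part 1: T(2) = 3*(5) - 1*(-9) = 24; iterating: T(2)=24, T(3)=67, T(4)=177, T(5)=464, T(6)=1215, T(7)=3181, T(8)=8328, T(9)=21803, T(10)=57081, T(11)=149440, T(12)=391239; answer 391239
Part 2: U1 = 391239; m = -28; cross terms: (3*-11 - -28*-20)=-593, (-28*10 - -14*-11)=-434, (-14*-20 - 3*10)=250; twice the area = |-777| = 777; area = 777/2; boundary points = 1 + 7 + 1 = 9; strictly interior points = area - boundary/2 + 1 = 385; answer 385
Part 3: U2 = 385; r = 22; 6*(22)^2 - 7*(22)^1 + 3 = (2904) + (-154) + (3) = 2753; answer 2753

2753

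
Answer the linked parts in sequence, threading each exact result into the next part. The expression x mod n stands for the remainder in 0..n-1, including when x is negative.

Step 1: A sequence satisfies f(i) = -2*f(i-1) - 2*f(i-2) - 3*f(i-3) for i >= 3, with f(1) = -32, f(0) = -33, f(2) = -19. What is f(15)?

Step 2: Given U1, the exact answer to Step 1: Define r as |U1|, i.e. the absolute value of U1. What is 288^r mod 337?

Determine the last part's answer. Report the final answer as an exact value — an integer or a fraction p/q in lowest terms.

Step 1: f(3) = -2*(-19) - 2*(-32) - 3*(-33) = 201; iterating: f(3)=201, f(4)=-268, f(5)=191, f(6)=-449, f(7)=1320, f(8)=-2315, f(9)=3337, f(10)=-6004, f(11)=12279, f(12)=-22561, f(13)=38576, f(14)=-68867, f(15)=128265; answer 128265
Step 2: U1 = 128265; r = 128265; squarings mod 337: 288^1=288, 288^2=42, 288^4=79, 288^8=175, 288^16=295, 288^32=79, 288^64=175, 288^128=295, 288^256=79, 288^512=175, 288^1024=295, 288^2048=79, 288^4096=175, 288^8192=295, 288^16384=79, 288^32768=175, 288^65536=295; 288^128265 = 288^1 * 288^8 * 288^256 * 288^1024 * 288^4096 * 288^8192 * 288^16384 * 288^32768 * 288^65536 = 234 (mod 337); answer 234

234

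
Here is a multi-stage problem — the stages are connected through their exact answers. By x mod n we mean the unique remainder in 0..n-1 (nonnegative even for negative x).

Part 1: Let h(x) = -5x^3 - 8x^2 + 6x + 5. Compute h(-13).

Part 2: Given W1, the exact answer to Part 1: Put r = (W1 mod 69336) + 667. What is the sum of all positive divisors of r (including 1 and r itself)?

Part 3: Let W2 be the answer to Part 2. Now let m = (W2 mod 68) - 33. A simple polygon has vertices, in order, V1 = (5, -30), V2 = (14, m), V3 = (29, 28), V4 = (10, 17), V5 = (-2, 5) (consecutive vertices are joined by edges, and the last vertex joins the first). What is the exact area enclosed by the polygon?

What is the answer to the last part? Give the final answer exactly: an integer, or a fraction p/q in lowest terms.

Part 1: -5*(-13)^3 - 8*(-13)^2 + 6*(-13)^1 + 5 = (10985) + (-1352) + (-78) + (5) = 9560; answer 9560
Part 2: W1 = 9560; r = 10227; 10227 = 3 * 7 * 487; sigma = (1 + 3) * (1 + 7) * (1 + 487) = 4 * 8 * 488 = 15616; answer 15616
Part 3: W2 = 15616; m = 11; cross terms: (5*11 - 14*-30)=475, (14*28 - 29*11)=73, (29*17 - 10*28)=213, (10*5 - -2*17)=84, (-2*-30 - 5*5)=35; twice the area = |880| = 880; area = 440; answer 440

440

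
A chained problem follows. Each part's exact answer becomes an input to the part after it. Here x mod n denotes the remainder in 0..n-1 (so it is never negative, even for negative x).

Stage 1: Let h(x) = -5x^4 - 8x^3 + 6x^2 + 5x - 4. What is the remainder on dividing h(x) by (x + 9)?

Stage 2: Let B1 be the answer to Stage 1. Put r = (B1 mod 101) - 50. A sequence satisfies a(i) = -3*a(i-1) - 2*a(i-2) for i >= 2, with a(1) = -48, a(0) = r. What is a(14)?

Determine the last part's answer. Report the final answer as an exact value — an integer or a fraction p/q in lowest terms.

1163170

Stage 1: remainder = value at the root: -5*(-9)^4 - 8*(-9)^3 + 6*(-9)^2 + 5*(-9)^1 - 4 = (-32805) + (5832) + (486) + (-45) + (-4) = -26536; answer -26536
Stage 2: B1 = -26536; r = -23; a(2) = -3*(-48) - 2*(-23) = 190; iterating: a(2)=190, a(3)=-474, a(4)=1042, a(5)=-2178, a(6)=4450, a(7)=-8994, a(8)=18082, a(9)=-36258, a(10)=72610, a(11)=-145314, a(12)=290722, a(13)=-581538, a(14)=1163170; answer 1163170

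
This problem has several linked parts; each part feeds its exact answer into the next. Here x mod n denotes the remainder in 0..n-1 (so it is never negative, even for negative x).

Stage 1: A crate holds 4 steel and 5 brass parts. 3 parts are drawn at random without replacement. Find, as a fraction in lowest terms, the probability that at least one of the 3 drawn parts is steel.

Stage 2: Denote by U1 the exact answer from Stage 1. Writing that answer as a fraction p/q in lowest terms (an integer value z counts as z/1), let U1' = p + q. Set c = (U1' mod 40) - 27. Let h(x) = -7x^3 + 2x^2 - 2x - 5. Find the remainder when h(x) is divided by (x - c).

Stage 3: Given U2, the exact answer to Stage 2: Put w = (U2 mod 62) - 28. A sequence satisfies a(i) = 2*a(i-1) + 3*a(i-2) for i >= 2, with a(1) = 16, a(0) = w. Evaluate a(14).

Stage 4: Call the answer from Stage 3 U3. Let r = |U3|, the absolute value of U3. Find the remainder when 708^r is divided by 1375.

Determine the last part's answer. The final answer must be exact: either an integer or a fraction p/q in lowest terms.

148

Stage 1: total draws C(9,3) = 84; complement C(5,3) = 10; favorable 84 - 10 = 74; P = 37/42; answer 37/42
Stage 2: U1 = 37/42; threaded value p + q = 79; c = 12; remainder = value at the root: -7*(12)^3 + 2*(12)^2 - 2*(12)^1 - 5 = (-12096) + (288) + (-24) + (-5) = -11837; answer -11837
Stage 3: U2 = -11837; w = -23; a(2) = 2*(16) + 3*(-23) = -37; iterating: a(2)=-37, a(3)=-26, a(4)=-163, a(5)=-404, a(6)=-1297, a(7)=-3806, a(8)=-11503, a(9)=-34424, a(10)=-103357, a(11)=-309986, a(12)=-930043, a(13)=-2790044, a(14)=-8370217; answer -8370217
Stage 4: U3 = -8370217; r = 8370217; squarings mod 1375: 708^1=708, 708^2=764, 708^4=696, 708^8=416, 708^16=1181, 708^32=511, 708^64=1246, 708^128=141, 708^256=631, 708^512=786, 708^1024=421, 708^2048=1241, 708^4096=81, 708^8192=1061, 708^16384=971, 708^32768=966, 708^65536=906, 708^131072=1336, 708^262144=146, 708^524288=691, 708^1048576=356, 708^2097152=236, 708^4194304=696; 708^8370217 = 708^1 * 708^8 * 708^32 * 708^2048 * 708^4096 * 708^8192 * 708^32768 * 708^65536 * 708^131072 * 708^262144 * 708^524288 * 708^1048576 * 708^2097152 * 708^4194304 = 148 (mod 1375); answer 148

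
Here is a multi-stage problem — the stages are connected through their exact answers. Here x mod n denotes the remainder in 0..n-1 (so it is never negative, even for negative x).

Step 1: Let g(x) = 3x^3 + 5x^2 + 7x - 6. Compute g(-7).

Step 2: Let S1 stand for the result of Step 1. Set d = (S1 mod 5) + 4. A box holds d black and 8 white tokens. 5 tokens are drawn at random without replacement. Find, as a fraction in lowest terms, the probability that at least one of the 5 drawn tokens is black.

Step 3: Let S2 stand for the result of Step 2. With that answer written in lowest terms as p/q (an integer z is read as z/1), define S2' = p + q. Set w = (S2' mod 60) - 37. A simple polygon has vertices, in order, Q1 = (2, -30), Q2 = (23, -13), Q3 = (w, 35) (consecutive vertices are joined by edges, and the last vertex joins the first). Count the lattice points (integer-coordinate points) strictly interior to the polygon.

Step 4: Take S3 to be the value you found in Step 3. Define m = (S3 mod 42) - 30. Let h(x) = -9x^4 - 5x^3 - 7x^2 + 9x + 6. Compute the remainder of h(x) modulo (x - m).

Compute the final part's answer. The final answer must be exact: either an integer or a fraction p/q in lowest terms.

Step 1: 3*(-7)^3 + 5*(-7)^2 + 7*(-7)^1 - 6 = (-1029) + (245) + (-49) + (-6) = -839; answer -839
Step 2: S1 = -839; d = 5; total draws C(13,5) = 1287; complement C(8,5) = 56; favorable 1287 - 56 = 1231; P = 1231/1287; answer 1231/1287
Step 3: S2 = 1231/1287; threaded value p + q = 2518; w = 21; cross terms: (2*-13 - 23*-30)=664, (23*35 - 21*-13)=1078, (21*-30 - 2*35)=-700; twice the area = |1042| = 1042; area = 521; boundary points = 1 + 2 + 1 = 4; strictly interior points = area - boundary/2 + 1 = 520; answer 520
Step 4: S3 = 520; m = -14; remainder = value at the root: -9*(-14)^4 - 5*(-14)^3 - 7*(-14)^2 + 9*(-14)^1 + 6 = (-345744) + (13720) + (-1372) + (-126) + (6) = -333516; answer -333516

-333516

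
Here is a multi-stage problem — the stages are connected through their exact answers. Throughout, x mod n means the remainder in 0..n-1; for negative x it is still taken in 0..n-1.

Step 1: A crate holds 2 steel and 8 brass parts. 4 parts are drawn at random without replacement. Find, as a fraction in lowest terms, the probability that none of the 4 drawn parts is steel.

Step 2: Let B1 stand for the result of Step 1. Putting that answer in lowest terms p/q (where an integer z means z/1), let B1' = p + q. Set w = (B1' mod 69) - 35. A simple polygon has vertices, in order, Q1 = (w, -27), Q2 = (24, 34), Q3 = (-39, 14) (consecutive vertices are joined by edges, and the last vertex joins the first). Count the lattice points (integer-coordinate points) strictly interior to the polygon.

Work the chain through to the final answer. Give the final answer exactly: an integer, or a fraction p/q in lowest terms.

1371

Step 1: total draws C(10,4) = 210; favorable C(8,4) = 70; P = 1/3; answer 1/3
Step 2: B1 = 1/3; threaded value p + q = 4; w = -31; cross terms: (-31*34 - 24*-27)=-406, (24*14 - -39*34)=1662, (-39*-27 - -31*14)=1487; twice the area = |2743| = 2743; area = 2743/2; boundary points = 1 + 1 + 1 = 3; strictly interior points = area - boundary/2 + 1 = 1371; answer 1371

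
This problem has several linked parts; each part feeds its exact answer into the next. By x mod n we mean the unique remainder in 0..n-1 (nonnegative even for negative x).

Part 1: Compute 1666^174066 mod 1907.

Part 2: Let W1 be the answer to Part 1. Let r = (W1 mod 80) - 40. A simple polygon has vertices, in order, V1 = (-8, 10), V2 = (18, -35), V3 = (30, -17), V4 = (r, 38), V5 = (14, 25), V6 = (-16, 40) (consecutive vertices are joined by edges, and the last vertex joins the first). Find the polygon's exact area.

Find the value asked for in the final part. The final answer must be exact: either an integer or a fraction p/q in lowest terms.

1496

Part 1: squarings mod 1907: 1666^1=1666, 1666^2=871, 1666^4=1562, 1666^8=791, 1666^16=185, 1666^32=1806, 1666^64=666, 1666^128=1132, 1666^256=1827, 1666^512=679, 1666^1024=1454, 1666^2048=1160, 1666^4096=1165, 1666^8192=1348, 1666^16384=1640, 1666^32768=730, 1666^65536=847, 1666^131072=377; 1666^174066 = 1666^2 * 1666^16 * 1666^32 * 1666^64 * 1666^128 * 1666^256 * 1666^512 * 1666^1024 * 1666^8192 * 1666^32768 * 1666^131072 = 130 (mod 1907); answer 130
Part 2: W1 = 130; r = 10; cross terms: (-8*-35 - 18*10)=100, (18*-17 - 30*-35)=744, (30*38 - 10*-17)=1310, (10*25 - 14*38)=-282, (14*40 - -16*25)=960, (-16*10 - -8*40)=160; twice the area = |2992| = 2992; area = 1496; answer 1496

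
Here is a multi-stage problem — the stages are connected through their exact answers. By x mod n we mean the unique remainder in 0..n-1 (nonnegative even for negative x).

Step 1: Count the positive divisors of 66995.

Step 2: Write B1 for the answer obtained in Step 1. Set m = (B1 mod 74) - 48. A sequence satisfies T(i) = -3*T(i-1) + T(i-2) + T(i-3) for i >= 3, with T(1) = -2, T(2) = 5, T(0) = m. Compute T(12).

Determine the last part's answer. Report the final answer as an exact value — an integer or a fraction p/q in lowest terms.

2171314

Step 1: 66995 = 5 * 13399; number of divisors = (1+1) * (1+1) = 4; answer 4
Step 2: B1 = 4; m = -44; T(3) = -3*(5) + 1*(-2) + 1*(-44) = -61; iterating: T(3)=-61, T(4)=186, T(5)=-614, T(6)=1967, T(7)=-6329, T(8)=20340, T(9)=-65382, T(10)=210157, T(11)=-675513, T(12)=2171314; answer 2171314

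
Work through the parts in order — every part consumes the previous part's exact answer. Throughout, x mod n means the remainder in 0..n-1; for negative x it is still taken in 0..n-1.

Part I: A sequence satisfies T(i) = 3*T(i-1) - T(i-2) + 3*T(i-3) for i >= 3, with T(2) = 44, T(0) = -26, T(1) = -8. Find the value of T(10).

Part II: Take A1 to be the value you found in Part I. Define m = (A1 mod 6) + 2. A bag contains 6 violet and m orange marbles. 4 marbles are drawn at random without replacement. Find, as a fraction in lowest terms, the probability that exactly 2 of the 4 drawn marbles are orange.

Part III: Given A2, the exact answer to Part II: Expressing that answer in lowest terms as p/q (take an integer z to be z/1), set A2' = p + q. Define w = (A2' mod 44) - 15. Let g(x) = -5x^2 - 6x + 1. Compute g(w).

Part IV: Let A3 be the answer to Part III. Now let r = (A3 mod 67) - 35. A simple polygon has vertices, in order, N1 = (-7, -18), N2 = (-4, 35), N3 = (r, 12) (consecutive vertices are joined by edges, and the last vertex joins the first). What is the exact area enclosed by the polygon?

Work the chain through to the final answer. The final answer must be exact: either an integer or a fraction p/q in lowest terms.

273

Part I: T(3) = 3*(44) - 1*(-8) + 3*(-26) = 62; iterating: T(3)=62, T(4)=118, T(5)=424, T(6)=1340, T(7)=3950, T(8)=11782, T(9)=35416, T(10)=106316; answer 106316
Part II: A1 = 106316; m = 4; total draws C(10,4) = 210; favorable C(4,2)*C(6,2) = 90; P = 3/7; answer 3/7
Part III: A2 = 3/7; threaded value p + q = 10; w = -5; -5*(-5)^2 - 6*(-5)^1 + 1 = (-125) + (30) + (1) = -94; answer -94
Part IV: A3 = -94; r = 5; cross terms: (-7*35 - -4*-18)=-317, (-4*12 - 5*35)=-223, (5*-18 - -7*12)=-6; twice the area = |-546| = 546; area = 273; answer 273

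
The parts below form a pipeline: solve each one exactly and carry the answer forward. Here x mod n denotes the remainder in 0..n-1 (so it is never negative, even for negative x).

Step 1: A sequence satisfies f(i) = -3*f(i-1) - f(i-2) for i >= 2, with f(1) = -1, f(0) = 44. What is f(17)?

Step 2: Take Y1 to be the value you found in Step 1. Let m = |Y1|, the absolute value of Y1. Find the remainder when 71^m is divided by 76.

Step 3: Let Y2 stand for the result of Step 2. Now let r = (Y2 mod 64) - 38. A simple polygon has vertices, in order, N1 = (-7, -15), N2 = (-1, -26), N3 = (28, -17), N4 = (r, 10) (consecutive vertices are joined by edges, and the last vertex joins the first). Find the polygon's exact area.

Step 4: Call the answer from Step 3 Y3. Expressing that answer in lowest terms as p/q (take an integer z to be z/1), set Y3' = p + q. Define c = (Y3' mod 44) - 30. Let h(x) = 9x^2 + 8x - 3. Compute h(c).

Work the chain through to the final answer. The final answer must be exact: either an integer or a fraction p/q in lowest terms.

Step 1: f(2) = -3*(-1) - 1*(44) = -41; iterating: f(2)=-41, f(3)=124, f(4)=-331, f(5)=869, f(6)=-2276, f(7)=5959, f(8)=-15601, f(9)=40844, f(10)=-106931, f(11)=279949, f(12)=-732916, f(13)=1918799, f(14)=-5023481, f(15)=13151644, f(16)=-34431451, f(17)=90142709; answer 90142709
Step 2: Y1 = 90142709; m = 90142709; squarings mod 76: 71^1=71, 71^2=25, 71^4=17, 71^8=61, 71^16=73, 71^32=9, 71^64=5, 71^128=25, 71^256=17, 71^512=61, 71^1024=73, 71^2048=9, 71^4096=5, 71^8192=25, 71^16384=17, 71^32768=61, 71^65536=73, 71^131072=9, 71^262144=5, 71^524288=25, 71^1048576=17, 71^2097152=61, 71^4194304=73, 71^8388608=9, 71^16777216=5, 71^33554432=25, 71^67108864=17; 71^90142709 = 71^1 * 71^4 * 71^16 * 71^32 * 71^64 * 71^128 * 71^256 * 71^512 * 71^1024 * 71^4096 * 71^8192 * 71^16384 * 71^65536 * 71^131072 * 71^262144 * 71^524288 * 71^1048576 * 71^4194304 * 71^16777216 * 71^67108864 = 67 (mod 76); answer 67
Step 3: Y2 = 67; r = -35; cross terms: (-7*-26 - -1*-15)=167, (-1*-17 - 28*-26)=745, (28*10 - -35*-17)=-315, (-35*-15 - -7*10)=595; twice the area = |1192| = 1192; area = 596; answer 596
Step 4: Y3 = 596; threaded value p + q = 597; c = -5; 9*(-5)^2 + 8*(-5)^1 - 3 = (225) + (-40) + (-3) = 182; answer 182

182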